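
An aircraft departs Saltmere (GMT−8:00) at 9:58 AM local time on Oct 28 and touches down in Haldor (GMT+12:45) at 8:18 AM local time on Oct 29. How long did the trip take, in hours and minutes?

Departure in UTC: 9:58 AM + 8:00 = 5:58 PM on Oct 28.
Arrival in UTC: 8:18 AM − 12:45 = 7:33 PM on Oct 28.
Elapsed = 7:33 PM − 5:58 PM = 1 hour 35 minutes.

1 hour 35 minutes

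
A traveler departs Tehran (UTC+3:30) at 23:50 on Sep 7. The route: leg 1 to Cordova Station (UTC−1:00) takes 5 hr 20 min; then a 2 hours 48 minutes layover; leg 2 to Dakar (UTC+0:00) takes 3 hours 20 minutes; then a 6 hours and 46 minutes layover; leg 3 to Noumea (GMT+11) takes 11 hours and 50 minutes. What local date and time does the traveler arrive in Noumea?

13:24 on September 9

Convert departure to UTC: 23:50 − 3:30 = 20:20 UTC on Sep 7.
Add 5 hours and 20 minutes leg 1 → 01:40 UTC (Sep 8).
Add 2 hours and 48 minutes layover in Cordova Station → 04:28 UTC.
Add 3 hours and 20 minutes leg 2 → 07:48 UTC.
Add 6 hours 46 minutes layover in Dakar → 14:34 UTC.
Add 11 hours and 50 minutes leg 3 → 02:24 UTC (Sep 9).
Noumea is UTC+11:00, so local arrival = 02:24 + 11:00 = 13:24 on Sep 9.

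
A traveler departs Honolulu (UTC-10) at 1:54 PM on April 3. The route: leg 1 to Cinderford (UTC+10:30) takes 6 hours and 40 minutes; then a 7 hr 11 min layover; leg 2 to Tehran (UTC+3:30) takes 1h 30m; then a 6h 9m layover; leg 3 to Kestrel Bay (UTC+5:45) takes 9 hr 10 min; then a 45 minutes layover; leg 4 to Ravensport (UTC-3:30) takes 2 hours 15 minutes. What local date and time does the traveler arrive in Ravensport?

Convert departure to UTC: 1:54 PM + 10:00 = 11:54 PM UTC on Apr 3.
Add 6 hours and 40 minutes leg 1 → 6:34 AM UTC (Apr 4).
Add 7 hours 11 minutes layover in Cinderford → 1:45 PM UTC.
Add 1 hour 30 minutes leg 2 → 3:15 PM UTC.
Add 6 hours and 9 minutes layover in Tehran → 9:24 PM UTC.
Add 9 hours 10 minutes leg 3 → 6:34 AM UTC (Apr 5).
Add 45 minutes layover in Kestrel Bay → 7:19 AM UTC.
Add 2 hours 15 minutes leg 4 → 9:34 AM UTC.
Ravensport is UTC−3:30, so local arrival = 9:34 AM − 3:30 = 6:04 AM on Apr 5.

6:04 AM on Apr 5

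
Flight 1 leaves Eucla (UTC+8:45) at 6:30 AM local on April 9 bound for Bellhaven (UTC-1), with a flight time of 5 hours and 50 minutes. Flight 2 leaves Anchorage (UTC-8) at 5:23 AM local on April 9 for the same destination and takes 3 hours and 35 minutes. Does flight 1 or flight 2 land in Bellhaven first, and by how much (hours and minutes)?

Flight 1 in UTC: 6:30 AM − 8:45 = 9:45 PM on Apr 8.
+5 hours and 50 minutes → arrive 3:35 AM UTC on Apr 9.
Flight 2 in UTC: 5:23 AM + 8:00 = 1:23 PM on Apr 9.
+3 hours and 35 minutes → arrive 4:58 PM UTC on Apr 9.
Flight 1 lands earlier by 13 hours 23 minutes.

the first, by 13 hours 23 minutes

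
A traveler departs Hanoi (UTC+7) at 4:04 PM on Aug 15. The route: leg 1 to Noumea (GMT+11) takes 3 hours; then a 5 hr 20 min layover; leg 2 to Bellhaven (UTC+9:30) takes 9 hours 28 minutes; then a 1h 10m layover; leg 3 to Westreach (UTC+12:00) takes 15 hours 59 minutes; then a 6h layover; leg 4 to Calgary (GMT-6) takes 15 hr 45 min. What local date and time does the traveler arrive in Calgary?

Convert departure to UTC: 4:04 PM − 7:00 = 9:04 AM UTC on Aug 15.
Add 3 hours leg 1 → 12:04 PM UTC.
Add 5 hours 20 minutes layover in Noumea → 5:24 PM UTC.
Add 9 hours 28 minutes leg 2 → 2:52 AM UTC (Aug 16).
Add 1 hour and 10 minutes layover in Bellhaven → 4:02 AM UTC.
Add 15 hours and 59 minutes leg 3 → 8:01 PM UTC.
Add 6 hours layover in Westreach → 2:01 AM UTC (Aug 17).
Add 15 hours and 45 minutes leg 4 → 5:46 PM UTC.
Calgary is UTC−6:00, so local arrival = 5:46 PM − 6:00 = 11:46 AM on Aug 17.

11:46 AM on August 17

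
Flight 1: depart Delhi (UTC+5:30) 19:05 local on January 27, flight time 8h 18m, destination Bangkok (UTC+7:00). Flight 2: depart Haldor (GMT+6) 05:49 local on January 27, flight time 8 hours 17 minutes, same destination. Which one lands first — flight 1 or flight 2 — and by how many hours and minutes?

the second, by 13 hours 47 minutes

Flight 1 in UTC: 19:05 − 5:30 = 13:35 on Jan 27.
+8 hours and 18 minutes → arrive 21:53 UTC on Jan 27.
Flight 2 in UTC: 05:49 − 6:00 = 23:49 on Jan 26.
+8 hours 17 minutes → arrive 08:06 UTC on Jan 27.
Flight 2 lands earlier by 13 hours 47 minutes.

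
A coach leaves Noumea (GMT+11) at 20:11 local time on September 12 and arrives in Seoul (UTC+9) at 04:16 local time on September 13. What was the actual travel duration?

Departure in UTC: 20:11 − 11:00 = 09:11 on Sep 12.
Arrival in UTC: 04:16 − 9:00 = 19:16 on Sep 12.
Elapsed = 19:16 − 09:11 = 10 hours 5 minutes.

10 hours 5 minutes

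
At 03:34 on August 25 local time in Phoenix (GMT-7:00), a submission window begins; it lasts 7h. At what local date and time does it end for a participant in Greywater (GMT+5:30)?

Convert start to UTC: 03:34 + 7:00 = 10:34 UTC on Aug 25.
Add 7 hours duration → 17:34 UTC.
Greywater is UTC+5:30, so local end time = 17:34 + 5:30 = 23:04 on Aug 25.

23:04 on Aug 25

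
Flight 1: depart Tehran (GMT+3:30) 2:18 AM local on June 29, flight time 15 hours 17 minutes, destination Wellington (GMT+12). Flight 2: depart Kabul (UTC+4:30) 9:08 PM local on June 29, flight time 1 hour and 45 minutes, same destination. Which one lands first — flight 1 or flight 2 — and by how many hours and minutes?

Flight 1 in UTC: 2:18 AM − 3:30 = 10:48 PM on Jun 28.
+15 hours and 17 minutes → arrive 2:05 PM UTC on Jun 29.
Flight 2 in UTC: 9:08 PM − 4:30 = 4:38 PM on Jun 29.
+1 hour 45 minutes → arrive 6:23 PM UTC on Jun 29.
Flight 1 lands earlier by 4 hours 18 minutes.

the first, by 4 hours 18 minutes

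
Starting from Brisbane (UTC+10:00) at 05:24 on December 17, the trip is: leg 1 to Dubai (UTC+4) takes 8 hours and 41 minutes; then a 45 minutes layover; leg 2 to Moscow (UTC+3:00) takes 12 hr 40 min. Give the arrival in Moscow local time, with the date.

Convert departure to UTC: 05:24 − 10:00 = 19:24 UTC on Dec 16.
Add 8 hours 41 minutes leg 1 → 04:05 UTC (Dec 17).
Add 45 minutes layover in Dubai → 04:50 UTC.
Add 12 hours 40 minutes leg 2 → 17:30 UTC.
Moscow is UTC+3:00, so local arrival = 17:30 + 3:00 = 20:30 on Dec 17.

20:30 on December 17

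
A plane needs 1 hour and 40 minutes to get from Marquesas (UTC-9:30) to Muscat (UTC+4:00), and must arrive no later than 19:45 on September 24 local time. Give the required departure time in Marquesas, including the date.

Target arrival in UTC: 19:45 − 4:00 = 15:45 on Sep 24.
Subtract 1 hour and 40 minutes → departure 14:05 UTC on Sep 24.
Marquesas is UTC−9:30: 14:05 − 9:30 = 04:35 on Sep 24.

04:35 on September 24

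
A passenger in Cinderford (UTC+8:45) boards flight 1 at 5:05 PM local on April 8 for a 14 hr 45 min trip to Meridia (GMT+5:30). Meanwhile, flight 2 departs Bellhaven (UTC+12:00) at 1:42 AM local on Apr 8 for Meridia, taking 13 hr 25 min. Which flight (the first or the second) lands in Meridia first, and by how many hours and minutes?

the second, by 19 hours 58 minutes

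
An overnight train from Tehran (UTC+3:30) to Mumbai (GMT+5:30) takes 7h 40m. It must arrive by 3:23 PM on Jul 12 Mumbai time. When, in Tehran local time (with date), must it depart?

5:43 AM on July 12

Target arrival in UTC: 3:23 PM − 5:30 = 9:53 AM on Jul 12.
Subtract 7 hours 40 minutes → departure 2:13 AM UTC on Jul 12.
Tehran is UTC+3:30: 2:13 AM + 3:30 = 5:43 AM on Jul 12.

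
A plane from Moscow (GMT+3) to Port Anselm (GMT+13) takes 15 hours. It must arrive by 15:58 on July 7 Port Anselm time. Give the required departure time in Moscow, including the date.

Target arrival in UTC: 15:58 − 13:00 = 02:58 on Jul 7.
Subtract 15 hours → departure 11:58 UTC on Jul 6.
Moscow is UTC+3:00: 11:58 + 3:00 = 14:58 on Jul 6.

14:58 on Jul 6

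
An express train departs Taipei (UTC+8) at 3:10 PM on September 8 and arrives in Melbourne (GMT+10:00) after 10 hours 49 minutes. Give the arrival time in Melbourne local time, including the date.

3:59 AM on September 9

Convert departure to UTC: 3:10 PM − 8:00 = 7:10 AM UTC on Sep 8.
Add 10 hours 49 minutes travel time → 5:59 PM UTC.
Melbourne is UTC+10:00, so local arrival = 5:59 PM + 10:00 = 3:59 AM on Sep 9.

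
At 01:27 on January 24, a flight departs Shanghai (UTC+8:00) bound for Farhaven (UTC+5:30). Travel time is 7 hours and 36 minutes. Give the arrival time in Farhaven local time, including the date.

Convert departure to UTC: 01:27 − 8:00 = 17:27 UTC on Jan 23.
Add 7 hours and 36 minutes travel time → 01:03 UTC (Jan 24).
Farhaven is UTC+5:30, so local arrival = 01:03 + 5:30 = 06:33 on Jan 24.

06:33 on January 24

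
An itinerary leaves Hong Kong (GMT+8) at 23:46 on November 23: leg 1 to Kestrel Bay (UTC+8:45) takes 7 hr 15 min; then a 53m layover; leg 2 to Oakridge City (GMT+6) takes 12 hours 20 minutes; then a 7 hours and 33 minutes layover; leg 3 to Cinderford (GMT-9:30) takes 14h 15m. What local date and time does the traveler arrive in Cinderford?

00:32 on November 25

Convert departure to UTC: 23:46 − 8:00 = 15:46 UTC on Nov 23.
Add 7 hours 15 minutes leg 1 → 23:01 UTC.
Add 53 minutes layover in Kestrel Bay → 23:54 UTC.
Add 12 hours 20 minutes leg 2 → 12:14 UTC (Nov 24).
Add 7 hours and 33 minutes layover in Oakridge City → 19:47 UTC.
Add 14 hours and 15 minutes leg 3 → 10:02 UTC (Nov 25).
Cinderford is UTC−9:30, so local arrival = 10:02 − 9:30 = 00:32 on Nov 25.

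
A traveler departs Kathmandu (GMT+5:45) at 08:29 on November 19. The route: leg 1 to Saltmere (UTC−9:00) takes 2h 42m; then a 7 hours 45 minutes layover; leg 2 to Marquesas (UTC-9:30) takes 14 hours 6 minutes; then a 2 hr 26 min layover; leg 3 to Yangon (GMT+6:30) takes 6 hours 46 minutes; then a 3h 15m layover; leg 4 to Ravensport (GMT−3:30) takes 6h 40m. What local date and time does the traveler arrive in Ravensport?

Convert departure to UTC: 08:29 − 5:45 = 02:44 UTC on Nov 19.
Add 2 hours and 42 minutes leg 1 → 05:26 UTC.
Add 7 hours and 45 minutes layover in Saltmere → 13:11 UTC.
Add 14 hours and 6 minutes leg 2 → 03:17 UTC (Nov 20).
Add 2 hours 26 minutes layover in Marquesas → 05:43 UTC.
Add 6 hours 46 minutes leg 3 → 12:29 UTC.
Add 3 hours and 15 minutes layover in Yangon → 15:44 UTC.
Add 6 hours 40 minutes leg 4 → 22:24 UTC.
Ravensport is UTC−3:30, so local arrival = 22:24 − 3:30 = 18:54 on Nov 20.

18:54 on November 20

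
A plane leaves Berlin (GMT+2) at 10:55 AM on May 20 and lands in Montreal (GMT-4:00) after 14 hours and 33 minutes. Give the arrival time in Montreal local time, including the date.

Convert departure to UTC: 10:55 AM − 2:00 = 8:55 AM UTC on May 20.
Add 14 hours and 33 minutes travel time → 11:28 PM UTC.
Montreal is UTC−4:00, so local arrival = 11:28 PM − 4:00 = 7:28 PM on May 20.

7:28 PM on May 20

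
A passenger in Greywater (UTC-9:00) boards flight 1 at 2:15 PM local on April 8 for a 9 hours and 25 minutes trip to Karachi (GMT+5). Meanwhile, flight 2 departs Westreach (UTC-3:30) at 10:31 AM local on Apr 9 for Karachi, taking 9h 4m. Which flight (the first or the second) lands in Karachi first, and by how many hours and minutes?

the first, by 14 hours 25 minutes

Flight 1 in UTC: 2:15 PM + 9:00 = 11:15 PM on Apr 8.
+9 hours and 25 minutes → arrive 8:40 AM UTC on Apr 9.
Flight 2 in UTC: 10:31 AM + 3:30 = 2:01 PM on Apr 9.
+9 hours and 4 minutes → arrive 11:05 PM UTC on Apr 9.
Flight 1 lands earlier by 14 hours 25 minutes.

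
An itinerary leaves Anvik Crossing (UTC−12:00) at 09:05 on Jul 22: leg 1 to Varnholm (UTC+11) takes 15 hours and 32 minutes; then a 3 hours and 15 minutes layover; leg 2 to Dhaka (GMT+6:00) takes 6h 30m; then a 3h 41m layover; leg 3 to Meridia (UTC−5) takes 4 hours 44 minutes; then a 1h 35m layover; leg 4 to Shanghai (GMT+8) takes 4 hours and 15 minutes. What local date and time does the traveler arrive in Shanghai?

20:37 on July 24

Convert departure to UTC: 09:05 + 12:00 = 21:05 UTC on Jul 22.
Add 15 hours 32 minutes leg 1 → 12:37 UTC (Jul 23).
Add 3 hours 15 minutes layover in Varnholm → 15:52 UTC.
Add 6 hours and 30 minutes leg 2 → 22:22 UTC.
Add 3 hours 41 minutes layover in Dhaka → 02:03 UTC (Jul 24).
Add 4 hours 44 minutes leg 3 → 06:47 UTC.
Add 1 hour 35 minutes layover in Meridia → 08:22 UTC.
Add 4 hours and 15 minutes leg 4 → 12:37 UTC.
Shanghai is UTC+8:00, so local arrival = 12:37 + 8:00 = 20:37 on Jul 24.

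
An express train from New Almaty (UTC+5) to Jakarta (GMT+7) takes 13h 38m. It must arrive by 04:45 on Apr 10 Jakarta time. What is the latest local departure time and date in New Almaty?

13:07 on April 9

Target arrival in UTC: 04:45 − 7:00 = 21:45 on Apr 9.
Subtract 13 hours 38 minutes → departure 08:07 UTC on Apr 9.
New Almaty is UTC+5:00: 08:07 + 5:00 = 13:07 on Apr 9.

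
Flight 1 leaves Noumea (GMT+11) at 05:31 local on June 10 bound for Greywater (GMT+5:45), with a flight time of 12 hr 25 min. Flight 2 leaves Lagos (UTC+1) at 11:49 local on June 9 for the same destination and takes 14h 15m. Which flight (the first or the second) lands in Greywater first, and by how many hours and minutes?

the second, by 5 hours 52 minutes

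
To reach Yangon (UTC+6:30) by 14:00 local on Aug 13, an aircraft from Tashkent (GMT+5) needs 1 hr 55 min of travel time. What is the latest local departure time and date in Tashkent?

Target arrival in UTC: 14:00 − 6:30 = 07:30 on Aug 13.
Subtract 1 hour and 55 minutes → departure 05:35 UTC on Aug 13.
Tashkent is UTC+5:00: 05:35 + 5:00 = 10:35 on Aug 13.

10:35 on Aug 13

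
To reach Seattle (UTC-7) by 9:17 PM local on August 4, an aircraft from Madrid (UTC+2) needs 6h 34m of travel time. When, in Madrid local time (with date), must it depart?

11:43 PM on August 4

Target arrival in UTC: 9:17 PM + 7:00 = 4:17 AM on Aug 5.
Subtract 6 hours and 34 minutes → departure 9:43 PM UTC on Aug 4.
Madrid is UTC+2:00: 9:43 PM + 2:00 = 11:43 PM on Aug 4.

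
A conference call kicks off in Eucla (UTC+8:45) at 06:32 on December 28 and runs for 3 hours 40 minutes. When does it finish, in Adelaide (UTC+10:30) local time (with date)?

Adelaide is 1:45 ahead of Eucla.
After 3 hours 40 minutes it is 10:12 in Eucla.
Shift by the zone difference: 10:12 + 1:45 = 11:57 on Dec 28 in Adelaide.

11:57 on December 28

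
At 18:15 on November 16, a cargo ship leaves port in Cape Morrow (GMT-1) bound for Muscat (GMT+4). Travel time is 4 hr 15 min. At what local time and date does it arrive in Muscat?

Convert departure to UTC: 18:15 + 1:00 = 19:15 UTC on Nov 16.
Add 4 hours 15 minutes travel time → 23:30 UTC.
Muscat is UTC+4:00, so local arrival = 23:30 + 4:00 = 03:30 on Nov 17.

03:30 on November 17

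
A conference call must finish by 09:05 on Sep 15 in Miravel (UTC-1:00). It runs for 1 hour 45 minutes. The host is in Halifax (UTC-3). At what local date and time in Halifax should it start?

05:20 on September 15

Target end time in UTC: 09:05 + 1:00 = 10:05 on Sep 15.
Subtract 1 hour 45 minutes → start 08:20 UTC on Sep 15.
Halifax is UTC−3:00: 08:20 − 3:00 = 05:20 on Sep 15.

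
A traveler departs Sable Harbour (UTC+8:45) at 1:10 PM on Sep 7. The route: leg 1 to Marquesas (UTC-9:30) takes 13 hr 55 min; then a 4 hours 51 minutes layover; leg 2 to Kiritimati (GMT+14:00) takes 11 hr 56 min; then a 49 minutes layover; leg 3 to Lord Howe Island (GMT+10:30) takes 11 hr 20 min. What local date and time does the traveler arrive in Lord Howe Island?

Convert departure to UTC: 1:10 PM − 8:45 = 4:25 AM UTC on Sep 7.
Add 13 hours 55 minutes leg 1 → 6:20 PM UTC.
Add 4 hours and 51 minutes layover in Marquesas → 11:11 PM UTC.
Add 11 hours 56 minutes leg 2 → 11:07 AM UTC (Sep 8).
Add 49 minutes layover in Kiritimati → 11:56 AM UTC.
Add 11 hours and 20 minutes leg 3 → 11:16 PM UTC.
Lord Howe Island is UTC+10:30, so local arrival = 11:16 PM + 10:30 = 9:46 AM on Sep 9.

9:46 AM on September 9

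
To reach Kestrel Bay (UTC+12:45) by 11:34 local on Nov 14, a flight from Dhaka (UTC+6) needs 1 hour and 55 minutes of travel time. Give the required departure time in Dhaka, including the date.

Target arrival in UTC: 11:34 − 12:45 = 22:49 on Nov 13.
Subtract 1 hour 55 minutes → departure 20:54 UTC on Nov 13.
Dhaka is UTC+6:00: 20:54 + 6:00 = 02:54 on Nov 14.

02:54 on November 14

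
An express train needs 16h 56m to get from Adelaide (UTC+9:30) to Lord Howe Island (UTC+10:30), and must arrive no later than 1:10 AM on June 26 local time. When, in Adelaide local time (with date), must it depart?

7:14 AM on June 25

Target arrival in UTC: 1:10 AM − 10:30 = 2:40 PM on Jun 25.
Subtract 16 hours and 56 minutes → departure 9:44 PM UTC on Jun 24.
Adelaide is UTC+9:30: 9:44 PM + 9:30 = 7:14 AM on Jun 25.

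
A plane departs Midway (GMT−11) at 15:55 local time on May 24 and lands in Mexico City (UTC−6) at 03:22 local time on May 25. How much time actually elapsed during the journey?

6 hours 27 minutes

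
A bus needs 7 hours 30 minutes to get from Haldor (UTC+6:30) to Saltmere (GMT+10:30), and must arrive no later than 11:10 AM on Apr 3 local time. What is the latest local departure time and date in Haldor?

11:40 PM on Apr 2

Target arrival in UTC: 11:10 AM − 10:30 = 12:40 AM on Apr 3.
Subtract 7 hours 30 minutes → departure 5:10 PM UTC on Apr 2.
Haldor is UTC+6:30: 5:10 PM + 6:30 = 11:40 PM on Apr 2.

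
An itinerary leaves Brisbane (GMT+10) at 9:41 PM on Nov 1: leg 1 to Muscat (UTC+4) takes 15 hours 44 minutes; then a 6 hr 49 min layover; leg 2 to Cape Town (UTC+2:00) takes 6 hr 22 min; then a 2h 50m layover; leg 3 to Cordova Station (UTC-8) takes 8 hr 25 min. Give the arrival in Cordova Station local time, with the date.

7:51 PM on November 2

Convert departure to UTC: 9:41 PM − 10:00 = 11:41 AM UTC on Nov 1.
Add 15 hours and 44 minutes leg 1 → 3:25 AM UTC (Nov 2).
Add 6 hours and 49 minutes layover in Muscat → 10:14 AM UTC.
Add 6 hours and 22 minutes leg 2 → 4:36 PM UTC.
Add 2 hours and 50 minutes layover in Cape Town → 7:26 PM UTC.
Add 8 hours and 25 minutes leg 3 → 3:51 AM UTC (Nov 3).
Cordova Station is UTC−8:00, so local arrival = 3:51 AM − 8:00 = 7:51 PM on Nov 2.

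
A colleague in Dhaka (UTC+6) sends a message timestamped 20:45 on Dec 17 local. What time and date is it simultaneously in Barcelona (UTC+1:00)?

15:45 on December 17

In UTC: 20:45 − 6:00 = 14:45 on Dec 17.
Barcelona is UTC+1:00: 14:45 + 1:00 = 15:45 on Dec 17.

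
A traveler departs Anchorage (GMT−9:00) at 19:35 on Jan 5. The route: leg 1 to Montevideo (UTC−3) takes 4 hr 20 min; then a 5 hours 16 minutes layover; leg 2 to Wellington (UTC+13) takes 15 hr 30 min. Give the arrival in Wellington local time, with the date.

18:41 on January 7

Convert departure to UTC: 19:35 + 9:00 = 04:35 UTC on Jan 6.
Add 4 hours and 20 minutes leg 1 → 08:55 UTC.
Add 5 hours 16 minutes layover in Montevideo → 14:11 UTC.
Add 15 hours and 30 minutes leg 2 → 05:41 UTC (Jan 7).
Wellington is UTC+13:00, so local arrival = 05:41 + 13:00 = 18:41 on Jan 7.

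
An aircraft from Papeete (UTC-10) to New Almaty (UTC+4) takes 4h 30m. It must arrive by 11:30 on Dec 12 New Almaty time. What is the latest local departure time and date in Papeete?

17:00 on Dec 11

Target arrival in UTC: 11:30 − 4:00 = 07:30 on Dec 12.
Subtract 4 hours and 30 minutes → departure 03:00 UTC on Dec 12.
Papeete is UTC−10:00: 03:00 − 10:00 = 17:00 on Dec 11.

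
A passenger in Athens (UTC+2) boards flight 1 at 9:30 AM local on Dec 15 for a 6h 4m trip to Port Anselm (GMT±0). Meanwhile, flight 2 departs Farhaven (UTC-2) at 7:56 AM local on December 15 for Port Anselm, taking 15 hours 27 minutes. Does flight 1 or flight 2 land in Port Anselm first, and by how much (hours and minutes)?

the first, by 11 hours 49 minutes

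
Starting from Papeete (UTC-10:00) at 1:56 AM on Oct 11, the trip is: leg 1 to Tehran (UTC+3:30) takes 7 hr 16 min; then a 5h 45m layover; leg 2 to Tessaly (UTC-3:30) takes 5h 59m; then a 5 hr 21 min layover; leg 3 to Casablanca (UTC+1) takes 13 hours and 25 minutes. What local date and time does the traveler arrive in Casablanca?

Convert departure to UTC: 1:56 AM + 10:00 = 11:56 AM UTC on Oct 11.
Add 7 hours and 16 minutes leg 1 → 7:12 PM UTC.
Add 5 hours and 45 minutes layover in Tehran → 12:57 AM UTC (Oct 12).
Add 5 hours and 59 minutes leg 2 → 6:56 AM UTC.
Add 5 hours 21 minutes layover in Tessaly → 12:17 PM UTC.
Add 13 hours 25 minutes leg 3 → 1:42 AM UTC (Oct 13).
Casablanca is UTC+1:00, so local arrival = 1:42 AM + 1:00 = 2:42 AM on Oct 13.

2:42 AM on October 13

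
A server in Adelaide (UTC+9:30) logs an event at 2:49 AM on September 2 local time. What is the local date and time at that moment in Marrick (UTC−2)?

In UTC: 2:49 AM − 9:30 = 5:19 PM on Sep 1.
Marrick is UTC−2:00: 5:19 PM − 2:00 = 3:19 PM on Sep 1.

3:19 PM on September 1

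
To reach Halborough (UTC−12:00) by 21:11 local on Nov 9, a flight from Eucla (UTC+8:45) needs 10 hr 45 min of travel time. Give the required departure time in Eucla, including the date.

Target arrival in UTC: 21:11 + 12:00 = 09:11 on Nov 10.
Subtract 10 hours 45 minutes → departure 22:26 UTC on Nov 9.
Eucla is UTC+8:45: 22:26 + 8:45 = 07:11 on Nov 10.

07:11 on November 10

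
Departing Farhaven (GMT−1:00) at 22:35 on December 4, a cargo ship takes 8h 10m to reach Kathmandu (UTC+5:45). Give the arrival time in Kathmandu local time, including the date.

Convert departure to UTC: 22:35 + 1:00 = 23:35 UTC on Dec 4.
Add 8 hours and 10 minutes travel time → 07:45 UTC (Dec 5).
Kathmandu is UTC+5:45, so local arrival = 07:45 + 5:45 = 13:30 on Dec 5.

13:30 on Dec 5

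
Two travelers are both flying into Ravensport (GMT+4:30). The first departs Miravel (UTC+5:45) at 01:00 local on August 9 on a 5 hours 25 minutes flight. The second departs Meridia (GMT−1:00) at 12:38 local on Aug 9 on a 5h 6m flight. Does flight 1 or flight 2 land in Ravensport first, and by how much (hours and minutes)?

Flight 1 in UTC: 01:00 − 5:45 = 19:15 on Aug 8.
+5 hours and 25 minutes → arrive 00:40 UTC on Aug 9.
Flight 2 in UTC: 12:38 + 1:00 = 13:38 on Aug 9.
+5 hours and 6 minutes → arrive 18:44 UTC on Aug 9.
Flight 1 lands earlier by 18 hours 4 minutes.

the first, by 18 hours 4 minutes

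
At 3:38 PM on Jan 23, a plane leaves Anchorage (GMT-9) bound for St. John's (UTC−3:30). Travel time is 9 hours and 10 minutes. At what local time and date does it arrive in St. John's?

St. John's is 5:30 ahead of Anchorage.
After 9 hours and 10 minutes it is 12:48 AM (Jan 24) in Anchorage.
Shift by the zone difference: 12:48 AM + 5:30 = 6:18 AM on Jan 24 in St. John's.

6:18 AM on Jan 24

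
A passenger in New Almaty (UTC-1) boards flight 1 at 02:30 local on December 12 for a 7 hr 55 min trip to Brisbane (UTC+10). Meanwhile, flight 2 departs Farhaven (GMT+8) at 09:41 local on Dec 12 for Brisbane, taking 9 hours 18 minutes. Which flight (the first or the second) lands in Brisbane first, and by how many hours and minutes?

Flight 1 in UTC: 02:30 + 1:00 = 03:30 on Dec 12.
+7 hours and 55 minutes → arrive 11:25 UTC on Dec 12.
Flight 2 in UTC: 09:41 − 8:00 = 01:41 on Dec 12.
+9 hours 18 minutes → arrive 10:59 UTC on Dec 12.
Flight 2 lands earlier by 26 minutes.

the second, by 26 minutes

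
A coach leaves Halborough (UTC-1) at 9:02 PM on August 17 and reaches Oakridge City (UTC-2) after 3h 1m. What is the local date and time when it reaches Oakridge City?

11:03 PM on August 17

Oakridge City is 1:00 behind Halborough.
After 3 hours and 1 minute it is 12:03 AM (Aug 18) in Halborough.
Shift by the zone difference: 12:03 AM − 1:00 = 11:03 PM on Aug 17 in Oakridge City.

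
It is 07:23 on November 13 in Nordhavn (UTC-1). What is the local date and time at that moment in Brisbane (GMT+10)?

18:23 on November 13

In UTC: 07:23 + 1:00 = 08:23 on Nov 13.
Brisbane is UTC+10:00: 08:23 + 10:00 = 18:23 on Nov 13.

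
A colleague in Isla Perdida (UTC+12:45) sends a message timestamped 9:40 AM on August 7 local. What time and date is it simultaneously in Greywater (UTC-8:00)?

12:55 PM on August 6

In UTC: 9:40 AM − 12:45 = 8:55 PM on Aug 6.
Greywater is UTC−8:00: 8:55 PM − 8:00 = 12:55 PM on Aug 6.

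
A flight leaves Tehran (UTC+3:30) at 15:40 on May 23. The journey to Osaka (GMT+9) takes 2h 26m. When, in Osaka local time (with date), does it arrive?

Convert departure to UTC: 15:40 − 3:30 = 12:10 UTC on May 23.
Add 2 hours 26 minutes travel time → 14:36 UTC.
Osaka is UTC+9:00, so local arrival = 14:36 + 9:00 = 23:36 on May 23.

23:36 on May 23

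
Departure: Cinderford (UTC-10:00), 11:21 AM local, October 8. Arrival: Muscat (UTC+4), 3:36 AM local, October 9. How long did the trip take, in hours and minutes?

2 hours 15 minutes

Departure in UTC: 11:21 AM + 10:00 = 9:21 PM on Oct 8.
Arrival in UTC: 3:36 AM − 4:00 = 11:36 PM on Oct 8.
Elapsed = 11:36 PM − 9:21 PM = 2 hours 15 minutes.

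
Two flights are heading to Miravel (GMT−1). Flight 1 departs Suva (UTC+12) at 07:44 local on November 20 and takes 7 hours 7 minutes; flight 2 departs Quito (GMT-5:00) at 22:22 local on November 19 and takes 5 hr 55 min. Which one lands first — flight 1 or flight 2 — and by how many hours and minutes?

Flight 1 in UTC: 07:44 − 12:00 = 19:44 on Nov 19.
+7 hours 7 minutes → arrive 02:51 UTC on Nov 20.
Flight 2 in UTC: 22:22 + 5:00 = 03:22 on Nov 20.
+5 hours 55 minutes → arrive 09:17 UTC on Nov 20.
Flight 1 lands earlier by 6 hours 26 minutes.

the first, by 6 hours 26 minutes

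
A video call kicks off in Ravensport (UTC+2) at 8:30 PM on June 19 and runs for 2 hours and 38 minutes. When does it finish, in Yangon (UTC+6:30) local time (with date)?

Convert start to UTC: 8:30 PM − 2:00 = 6:30 PM UTC on Jun 19.
Add 2 hours and 38 minutes duration → 9:08 PM UTC.
Yangon is UTC+6:30, so local end time = 9:08 PM + 6:30 = 3:38 AM on Jun 20.

3:38 AM on Jun 20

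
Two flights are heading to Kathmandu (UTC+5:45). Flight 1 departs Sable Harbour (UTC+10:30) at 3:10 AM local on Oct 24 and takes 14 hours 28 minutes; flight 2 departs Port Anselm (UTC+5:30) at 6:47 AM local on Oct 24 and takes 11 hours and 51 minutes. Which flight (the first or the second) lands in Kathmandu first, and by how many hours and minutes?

the first, by 6 hours

Flight 1 in UTC: 3:10 AM − 10:30 = 4:40 PM on Oct 23.
+14 hours and 28 minutes → arrive 7:08 AM UTC on Oct 24.
Flight 2 in UTC: 6:47 AM − 5:30 = 1:17 AM on Oct 24.
+11 hours 51 minutes → arrive 1:08 PM UTC on Oct 24.
Flight 1 lands earlier by 6 hours.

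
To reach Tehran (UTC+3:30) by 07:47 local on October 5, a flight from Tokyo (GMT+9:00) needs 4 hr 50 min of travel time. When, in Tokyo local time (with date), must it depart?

08:27 on October 5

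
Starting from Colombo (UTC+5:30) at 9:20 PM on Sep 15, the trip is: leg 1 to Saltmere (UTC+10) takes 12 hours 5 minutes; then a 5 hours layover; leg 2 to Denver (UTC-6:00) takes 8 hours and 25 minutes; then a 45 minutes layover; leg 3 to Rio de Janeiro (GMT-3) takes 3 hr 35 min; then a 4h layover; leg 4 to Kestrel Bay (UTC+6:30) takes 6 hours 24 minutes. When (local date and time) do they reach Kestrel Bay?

Convert departure to UTC: 9:20 PM − 5:30 = 3:50 PM UTC on Sep 15.
Add 12 hours 5 minutes leg 1 → 3:55 AM UTC (Sep 16).
Add 5 hours layover in Saltmere → 8:55 AM UTC.
Add 8 hours 25 minutes leg 2 → 5:20 PM UTC.
Add 45 minutes layover in Denver → 6:05 PM UTC.
Add 3 hours 35 minutes leg 3 → 9:40 PM UTC.
Add 4 hours layover in Rio de Janeiro → 1:40 AM UTC (Sep 17).
Add 6 hours 24 minutes leg 4 → 8:04 AM UTC.
Kestrel Bay is UTC+6:30, so local arrival = 8:04 AM + 6:30 = 2:34 PM on Sep 17.

2:34 PM on Sep 17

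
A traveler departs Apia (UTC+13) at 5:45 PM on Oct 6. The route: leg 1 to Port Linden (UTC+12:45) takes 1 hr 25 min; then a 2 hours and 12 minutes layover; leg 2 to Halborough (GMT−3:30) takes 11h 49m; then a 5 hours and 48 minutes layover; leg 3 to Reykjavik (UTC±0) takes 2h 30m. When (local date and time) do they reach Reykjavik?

Convert departure to UTC: 5:45 PM − 13:00 = 4:45 AM UTC on Oct 6.
Add 1 hour and 25 minutes leg 1 → 6:10 AM UTC.
Add 2 hours 12 minutes layover in Port Linden → 8:22 AM UTC.
Add 11 hours 49 minutes leg 2 → 8:11 PM UTC.
Add 5 hours and 48 minutes layover in Halborough → 1:59 AM UTC (Oct 7).
Add 2 hours and 30 minutes leg 3 → 4:29 AM UTC.
Reykjavik is UTC+0, so local arrival is the same: 4:29 AM on Oct 7.

4:29 AM on October 7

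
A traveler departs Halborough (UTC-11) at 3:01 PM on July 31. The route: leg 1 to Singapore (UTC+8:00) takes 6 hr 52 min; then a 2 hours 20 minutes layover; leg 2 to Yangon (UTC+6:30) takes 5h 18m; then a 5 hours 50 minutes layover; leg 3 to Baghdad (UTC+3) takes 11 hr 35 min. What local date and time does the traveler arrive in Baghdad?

12:56 PM on Aug 2

Convert departure to UTC: 3:01 PM + 11:00 = 2:01 AM UTC on Aug 1.
Add 6 hours 52 minutes leg 1 → 8:53 AM UTC.
Add 2 hours 20 minutes layover in Singapore → 11:13 AM UTC.
Add 5 hours and 18 minutes leg 2 → 4:31 PM UTC.
Add 5 hours 50 minutes layover in Yangon → 10:21 PM UTC.
Add 11 hours 35 minutes leg 3 → 9:56 AM UTC (Aug 2).
Baghdad is UTC+3:00, so local arrival = 9:56 AM + 3:00 = 12:56 PM on Aug 2.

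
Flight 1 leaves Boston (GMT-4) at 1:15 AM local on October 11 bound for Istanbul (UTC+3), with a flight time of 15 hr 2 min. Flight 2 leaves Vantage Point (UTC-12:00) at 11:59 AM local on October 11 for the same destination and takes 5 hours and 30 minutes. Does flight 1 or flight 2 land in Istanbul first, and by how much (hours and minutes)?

Flight 1 in UTC: 1:15 AM + 4:00 = 5:15 AM on Oct 11.
+15 hours 2 minutes → arrive 8:17 PM UTC on Oct 11.
Flight 2 in UTC: 11:59 AM + 12:00 = 11:59 PM on Oct 11.
+5 hours and 30 minutes → arrive 5:29 AM UTC on Oct 12.
Flight 1 lands earlier by 9 hours 12 minutes.

the first, by 9 hours 12 minutes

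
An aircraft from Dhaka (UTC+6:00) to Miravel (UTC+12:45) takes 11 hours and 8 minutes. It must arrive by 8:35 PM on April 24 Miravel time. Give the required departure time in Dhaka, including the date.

2:42 AM on April 24

Target arrival in UTC: 8:35 PM − 12:45 = 7:50 AM on Apr 24.
Subtract 11 hours and 8 minutes → departure 8:42 PM UTC on Apr 23.
Dhaka is UTC+6:00: 8:42 PM + 6:00 = 2:42 AM on Apr 24.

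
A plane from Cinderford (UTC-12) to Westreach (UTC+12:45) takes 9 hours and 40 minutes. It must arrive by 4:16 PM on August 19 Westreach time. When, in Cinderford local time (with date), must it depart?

5:51 AM on August 18

Target arrival in UTC: 4:16 PM − 12:45 = 3:31 AM on Aug 19.
Subtract 9 hours 40 minutes → departure 5:51 PM UTC on Aug 18.
Cinderford is UTC−12:00: 5:51 PM − 12:00 = 5:51 AM on Aug 18.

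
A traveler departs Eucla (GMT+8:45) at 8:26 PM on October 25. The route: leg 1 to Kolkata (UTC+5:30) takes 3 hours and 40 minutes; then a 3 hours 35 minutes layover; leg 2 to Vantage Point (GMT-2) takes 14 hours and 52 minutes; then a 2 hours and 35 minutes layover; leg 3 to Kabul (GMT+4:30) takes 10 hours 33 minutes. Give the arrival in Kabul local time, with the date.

Convert departure to UTC: 8:26 PM − 8:45 = 11:41 AM UTC on Oct 25.
Add 3 hours and 40 minutes leg 1 → 3:21 PM UTC.
Add 3 hours and 35 minutes layover in Kolkata → 6:56 PM UTC.
Add 14 hours and 52 minutes leg 2 → 9:48 AM UTC (Oct 26).
Add 2 hours 35 minutes layover in Vantage Point → 12:23 PM UTC.
Add 10 hours and 33 minutes leg 3 → 10:56 PM UTC.
Kabul is UTC+4:30, so local arrival = 10:56 PM + 4:30 = 3:26 AM on Oct 27.

3:26 AM on Oct 27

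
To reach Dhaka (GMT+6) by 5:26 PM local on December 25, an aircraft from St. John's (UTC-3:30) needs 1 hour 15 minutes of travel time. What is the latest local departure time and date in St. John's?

Target arrival in UTC: 5:26 PM − 6:00 = 11:26 AM on Dec 25.
Subtract 1 hour and 15 minutes → departure 10:11 AM UTC on Dec 25.
St. John's is UTC−3:30: 10:11 AM − 3:30 = 6:41 AM on Dec 25.

6:41 AM on December 25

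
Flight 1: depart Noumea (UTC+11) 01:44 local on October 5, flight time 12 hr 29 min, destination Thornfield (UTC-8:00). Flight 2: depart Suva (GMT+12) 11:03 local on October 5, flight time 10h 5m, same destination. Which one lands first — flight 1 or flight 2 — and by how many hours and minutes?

the first, by 5 hours 55 minutes

Flight 1 in UTC: 01:44 − 11:00 = 14:44 on Oct 4.
+12 hours and 29 minutes → arrive 03:13 UTC on Oct 5.
Flight 2 in UTC: 11:03 − 12:00 = 23:03 on Oct 4.
+10 hours 5 minutes → arrive 09:08 UTC on Oct 5.
Flight 1 lands earlier by 5 hours 55 minutes.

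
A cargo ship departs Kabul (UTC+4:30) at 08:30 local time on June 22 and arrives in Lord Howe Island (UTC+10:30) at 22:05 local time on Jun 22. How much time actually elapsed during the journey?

7 hours 35 minutes

Departure in UTC: 08:30 − 4:30 = 04:00 on Jun 22.
Arrival in UTC: 22:05 − 10:30 = 11:35 on Jun 22.
Elapsed = 11:35 − 04:00 = 7 hours 35 minutes.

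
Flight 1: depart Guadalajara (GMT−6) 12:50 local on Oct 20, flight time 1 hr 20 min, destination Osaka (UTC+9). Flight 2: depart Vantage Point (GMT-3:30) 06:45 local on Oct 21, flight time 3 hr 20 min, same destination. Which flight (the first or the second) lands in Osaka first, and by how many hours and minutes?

the first, by 17 hours 25 minutes

Flight 1 in UTC: 12:50 + 6:00 = 18:50 on Oct 20.
+1 hour and 20 minutes → arrive 20:10 UTC on Oct 20.
Flight 2 in UTC: 06:45 + 3:30 = 10:15 on Oct 21.
+3 hours and 20 minutes → arrive 13:35 UTC on Oct 21.
Flight 1 lands earlier by 17 hours 25 minutes.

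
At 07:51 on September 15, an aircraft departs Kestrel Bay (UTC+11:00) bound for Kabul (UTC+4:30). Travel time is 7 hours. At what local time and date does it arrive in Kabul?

Kabul is 6:30 behind Kestrel Bay.
After 7 hours it is 14:51 in Kestrel Bay.
Shift by the zone difference: 14:51 − 6:30 = 08:21 on Sep 15 in Kabul.

08:21 on September 15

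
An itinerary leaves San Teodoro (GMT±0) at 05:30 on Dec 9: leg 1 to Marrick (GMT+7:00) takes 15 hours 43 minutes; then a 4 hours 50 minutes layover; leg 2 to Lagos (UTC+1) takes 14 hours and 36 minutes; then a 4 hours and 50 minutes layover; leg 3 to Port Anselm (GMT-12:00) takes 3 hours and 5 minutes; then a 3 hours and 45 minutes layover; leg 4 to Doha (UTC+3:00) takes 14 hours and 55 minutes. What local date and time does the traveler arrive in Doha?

San Teodoro is at UTC+0, so departure is already 05:30 UTC on Dec 9.
Add 15 hours and 43 minutes leg 1 → 21:13 UTC.
Add 4 hours 50 minutes layover in Marrick → 02:03 UTC (Dec 10).
Add 14 hours and 36 minutes leg 2 → 16:39 UTC.
Add 4 hours 50 minutes layover in Lagos → 21:29 UTC.
Add 3 hours 5 minutes leg 3 → 00:34 UTC (Dec 11).
Add 3 hours 45 minutes layover in Port Anselm → 04:19 UTC.
Add 14 hours and 55 minutes leg 4 → 19:14 UTC.
Doha is UTC+3:00, so local arrival = 19:14 + 3:00 = 22:14 on Dec 11.

22:14 on December 11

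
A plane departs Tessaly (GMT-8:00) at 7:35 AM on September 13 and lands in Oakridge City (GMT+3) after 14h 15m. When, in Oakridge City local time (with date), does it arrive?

Convert departure to UTC: 7:35 AM + 8:00 = 3:35 PM UTC on Sep 13.
Add 14 hours 15 minutes travel time → 5:50 AM UTC (Sep 14).
Oakridge City is UTC+3:00, so local arrival = 5:50 AM + 3:00 = 8:50 AM on Sep 14.

8:50 AM on September 14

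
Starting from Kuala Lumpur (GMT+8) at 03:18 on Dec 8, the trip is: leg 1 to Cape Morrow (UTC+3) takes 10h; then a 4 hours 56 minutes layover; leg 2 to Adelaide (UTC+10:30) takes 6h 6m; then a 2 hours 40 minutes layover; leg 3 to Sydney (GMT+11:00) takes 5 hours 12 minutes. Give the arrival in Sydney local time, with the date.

11:12 on December 9

Convert departure to UTC: 03:18 − 8:00 = 19:18 UTC on Dec 7.
Add 10 hours leg 1 → 05:18 UTC (Dec 8).
Add 4 hours 56 minutes layover in Cape Morrow → 10:14 UTC.
Add 6 hours and 6 minutes leg 2 → 16:20 UTC.
Add 2 hours 40 minutes layover in Adelaide → 19:00 UTC.
Add 5 hours 12 minutes leg 3 → 00:12 UTC (Dec 9).
Sydney is UTC+11:00, so local arrival = 00:12 + 11:00 = 11:12 on Dec 9.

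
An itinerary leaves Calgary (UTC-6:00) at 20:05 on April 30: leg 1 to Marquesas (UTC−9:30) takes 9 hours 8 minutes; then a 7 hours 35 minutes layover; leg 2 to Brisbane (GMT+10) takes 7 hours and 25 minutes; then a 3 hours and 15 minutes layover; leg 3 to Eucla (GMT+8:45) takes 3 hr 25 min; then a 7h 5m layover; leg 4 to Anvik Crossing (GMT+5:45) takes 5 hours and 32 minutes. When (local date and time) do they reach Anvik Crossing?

03:15 on May 3

Convert departure to UTC: 20:05 + 6:00 = 02:05 UTC on May 1.
Add 9 hours and 8 minutes leg 1 → 11:13 UTC.
Add 7 hours 35 minutes layover in Marquesas → 18:48 UTC.
Add 7 hours 25 minutes leg 2 → 02:13 UTC (May 2).
Add 3 hours and 15 minutes layover in Brisbane → 05:28 UTC.
Add 3 hours and 25 minutes leg 3 → 08:53 UTC.
Add 7 hours and 5 minutes layover in Eucla → 15:58 UTC.
Add 5 hours and 32 minutes leg 4 → 21:30 UTC.
Anvik Crossing is UTC+5:45, so local arrival = 21:30 + 5:45 = 03:15 on May 3.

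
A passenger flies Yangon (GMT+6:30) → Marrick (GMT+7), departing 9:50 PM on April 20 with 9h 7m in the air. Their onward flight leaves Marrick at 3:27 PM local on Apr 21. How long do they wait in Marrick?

8 hours

Convert departure to UTC: 9:50 PM − 6:30 = 3:20 PM UTC on Apr 20.
Add 9 hours and 7 minutes flight time → 12:27 AM UTC (Apr 21).
Marrick is UTC+7:00, so local arrival = 12:27 AM + 7:00 = 7:27 AM on Apr 21.
Layover = 3:27 PM − 7:27 AM = 8 hours.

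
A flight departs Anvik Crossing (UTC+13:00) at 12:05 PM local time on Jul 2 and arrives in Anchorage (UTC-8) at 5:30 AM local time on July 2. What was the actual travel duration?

14 hours 25 minutes

Departure in UTC: 12:05 PM − 13:00 = 11:05 PM on Jul 1.
Arrival in UTC: 5:30 AM + 8:00 = 1:30 PM on Jul 2.
Elapsed = 1:30 PM − 11:05 PM (+1 day) = 14 hours 25 minutes.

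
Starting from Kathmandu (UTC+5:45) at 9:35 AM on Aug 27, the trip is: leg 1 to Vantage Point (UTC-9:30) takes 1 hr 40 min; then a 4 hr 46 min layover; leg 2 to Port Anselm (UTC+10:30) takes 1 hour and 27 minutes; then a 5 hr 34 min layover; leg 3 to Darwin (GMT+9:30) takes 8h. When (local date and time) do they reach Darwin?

Convert departure to UTC: 9:35 AM − 5:45 = 3:50 AM UTC on Aug 27.
Add 1 hour and 40 minutes leg 1 → 5:30 AM UTC.
Add 4 hours and 46 minutes layover in Vantage Point → 10:16 AM UTC.
Add 1 hour 27 minutes leg 2 → 11:43 AM UTC.
Add 5 hours and 34 minutes layover in Port Anselm → 5:17 PM UTC.
Add 8 hours leg 3 → 1:17 AM UTC (Aug 28).
Darwin is UTC+9:30, so local arrival = 1:17 AM + 9:30 = 10:47 AM on Aug 28.

10:47 AM on Aug 28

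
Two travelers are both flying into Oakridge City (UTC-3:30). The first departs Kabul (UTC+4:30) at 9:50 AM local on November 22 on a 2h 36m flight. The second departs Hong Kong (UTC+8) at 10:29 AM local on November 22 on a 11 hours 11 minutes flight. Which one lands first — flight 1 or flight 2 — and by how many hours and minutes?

Flight 1 in UTC: 9:50 AM − 4:30 = 5:20 AM on Nov 22.
+2 hours and 36 minutes → arrive 7:56 AM UTC on Nov 22.
Flight 2 in UTC: 10:29 AM − 8:00 = 2:29 AM on Nov 22.
+11 hours 11 minutes → arrive 1:40 PM UTC on Nov 22.
Flight 1 lands earlier by 5 hours 44 minutes.

the first, by 5 hours 44 minutes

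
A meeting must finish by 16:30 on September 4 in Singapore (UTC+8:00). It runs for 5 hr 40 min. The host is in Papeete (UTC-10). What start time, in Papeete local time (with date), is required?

16:50 on September 3

Target end time in UTC: 16:30 − 8:00 = 08:30 on Sep 4.
Subtract 5 hours 40 minutes → start 02:50 UTC on Sep 4.
Papeete is UTC−10:00: 02:50 − 10:00 = 16:50 on Sep 3.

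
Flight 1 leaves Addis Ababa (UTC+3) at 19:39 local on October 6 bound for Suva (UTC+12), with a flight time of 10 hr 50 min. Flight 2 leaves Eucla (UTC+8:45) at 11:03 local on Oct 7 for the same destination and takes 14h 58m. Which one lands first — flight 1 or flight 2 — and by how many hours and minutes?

the first, by 13 hours 47 minutes

Flight 1 in UTC: 19:39 − 3:00 = 16:39 on Oct 6.
+10 hours 50 minutes → arrive 03:29 UTC on Oct 7.
Flight 2 in UTC: 11:03 − 8:45 = 02:18 on Oct 7.
+14 hours 58 minutes → arrive 17:16 UTC on Oct 7.
Flight 1 lands earlier by 13 hours 47 minutes.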